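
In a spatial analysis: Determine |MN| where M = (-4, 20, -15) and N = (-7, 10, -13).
d = √[(-3)² + (-10)² + (2)²] = √113 = 10.63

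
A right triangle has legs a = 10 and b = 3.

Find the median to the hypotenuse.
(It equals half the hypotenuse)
Hypotenuse c = √(10² + 3²) = √109 = 10.4403
Median to hypotenuse = c/2 = 5.22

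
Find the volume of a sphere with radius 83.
Volume = (4/3) * pi * r³
Volume = (4/3) * pi * 83³
Volume = (4/3) * pi * 571787
Volume = 2395095.78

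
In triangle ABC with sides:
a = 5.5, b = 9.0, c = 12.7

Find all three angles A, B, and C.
By the law of cosines:
cos(A) = (b² + c² - a²)/(2bc) = 0.927559  →  A = 21.94°
cos(B) = (a² + c² - b²)/(2ac) = 0.791267  →  B = 37.7°
cos(C) = (a² + b² - c²)/(2ab) = -0.505455  →  C = 120.4°
Check: A + B + C = 180.0° ✓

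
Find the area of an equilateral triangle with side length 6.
Area = (sqrt(3)/4) * s²
Area = (sqrt(3)/4) * 6²
Area = (sqrt(3)/4) * 36
Area = 15.59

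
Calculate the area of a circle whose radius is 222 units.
Area = pi * r²
Area = pi * 222²
Area = pi * 49284
Area = 154830.25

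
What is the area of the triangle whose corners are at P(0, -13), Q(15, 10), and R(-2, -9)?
Using the coordinate formula: Area = (1/2)|x₁(y₂-y₃) + x₂(y₃-y₁) + x₃(y₁-y₂)|
Area = (1/2)|0(10-(-9)) + 15((-9)-(-13)) + (-2)((-13)-10)|
Area = (1/2)|0*19 + 15*4 + (-2)*(-23)|
Area = (1/2)|0 + 60 + 46|
Area = (1/2)*106 = 53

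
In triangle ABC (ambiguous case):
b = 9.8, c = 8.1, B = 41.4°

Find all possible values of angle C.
sin(C)/c = sin(B)/b  →  sin(C) = c·sin(B)/b = 8.1·sin(41.4°)/9.8 = 0.546595
C₁ = arcsin(0.546595) = 33.13°,  C₂ = 180° - C₁ = 146.87°
Check C₂: A = 180° - 41.4° - 146.87° = -8.27° ≤ 0, rejected
C = 33.13° (one solution)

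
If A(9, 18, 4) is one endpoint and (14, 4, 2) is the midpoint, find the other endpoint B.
B = (2×14 - 9, 2×4 - 18, 2×2 - 4) = (19, -10, 0)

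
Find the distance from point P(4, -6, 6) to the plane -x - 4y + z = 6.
d = |(-1)(4) + (-4)(-6) + 1(6) - (6)| / √((-1)² + (-4)² + 1²) = 20/√18 = 4.714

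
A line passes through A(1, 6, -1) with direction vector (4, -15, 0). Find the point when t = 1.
P(1) = (1 + 4(1), 6 + (-15)(1), -1 + 0(1)) = (5, -9, -1)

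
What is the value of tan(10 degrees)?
tan(10 degrees) = 0.1763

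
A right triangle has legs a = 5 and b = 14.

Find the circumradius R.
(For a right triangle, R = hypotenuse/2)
Hypotenuse c = √(5² + 14²) = √221 = 14.8661
R = c/2 = 7.433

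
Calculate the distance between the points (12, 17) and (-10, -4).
Using the distance formula: d = sqrt((x₂-x₁)² + (y₂-y₁)²)
dx = (-10) - 12 = -22
dy = (-4) - 17 = -21
d = sqrt((-22)² + (-21)²) = sqrt(484 + 441) = sqrt(925) = 30.41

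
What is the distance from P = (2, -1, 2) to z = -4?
d = |0(2) + 0(-1) + 1(2) - (-4)| / √(0² + 0² + 1²) = 6/√1 = 6.0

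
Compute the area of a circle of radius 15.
Area = pi * r²
Area = pi * 15²
Area = pi * 225
Area = 706.86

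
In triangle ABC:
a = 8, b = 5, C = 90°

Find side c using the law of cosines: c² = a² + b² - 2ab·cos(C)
c² = 8² + 5² - 2·8·5·cos(90°)
c² = 64 + 25 - 80·0.0000 = 89
c = √89 = 9.434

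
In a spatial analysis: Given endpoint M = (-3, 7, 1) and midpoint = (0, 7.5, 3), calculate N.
N = (2×0 - (-3), 2×7.5 - 7, 2×3 - 1) = (3, 8, 5)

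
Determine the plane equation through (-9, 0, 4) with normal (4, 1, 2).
d = n·P = (4)(-9) + (1)(0) + (2)(4) = -28
Plane: 4x + y + 2z = -28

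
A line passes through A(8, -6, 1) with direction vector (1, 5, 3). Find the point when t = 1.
P(1) = (8 + 1(1), -6 + 5(1), 1 + 3(1)) = (9, -1, 4)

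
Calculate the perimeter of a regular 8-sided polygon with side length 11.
Perimeter = number of sides * side length
Perimeter = 8 * 11
Perimeter = 88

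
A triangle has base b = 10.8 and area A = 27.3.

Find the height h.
A = ½bh  →  h = 2A/b
h = 2·27.3/10.8 = 5.056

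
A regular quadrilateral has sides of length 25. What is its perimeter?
Perimeter = number of sides * side length
Perimeter = 4 * 25
Perimeter = 100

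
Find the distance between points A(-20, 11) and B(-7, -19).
Using the distance formula: d = sqrt((x₂-x₁)² + (y₂-y₁)²)
dx = (-7) - (-20) = 13
dy = (-19) - 11 = -30
d = sqrt(13² + (-30)²) = sqrt(169 + 900) = sqrt(1069) = 32.70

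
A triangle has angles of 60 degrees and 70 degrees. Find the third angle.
Sum of angles in a triangle = 180 degrees
Third angle = 180 - 60 - 70
Third angle = 50 degrees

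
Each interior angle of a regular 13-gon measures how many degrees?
Interior angle of a regular n-gon = (n-2)*180/n
Interior angle = (13-2)*180/13
Interior angle = 11*180/13
Interior angle = 1980/13
Interior angle = 152.31 degrees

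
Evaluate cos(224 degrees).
cos(224 degrees) = -0.7193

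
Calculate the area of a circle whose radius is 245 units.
Area = pi * r²
Area = pi * 245²
Area = pi * 60025
Area = 188574.10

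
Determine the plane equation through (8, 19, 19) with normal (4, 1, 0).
d = n·P = (4)(8) + (1)(19) + (0)(19) = 51
Plane: 4x + y = 51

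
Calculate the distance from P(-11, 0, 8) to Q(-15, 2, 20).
d = √[(-4)² + (2)² + (12)²] = √164 = 12.81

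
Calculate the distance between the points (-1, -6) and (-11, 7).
Using the distance formula: d = sqrt((x₂-x₁)² + (y₂-y₁)²)
dx = (-11) - (-1) = -10
dy = 7 - (-6) = 13
d = sqrt((-10)² + 13²) = sqrt(100 + 169) = sqrt(269) = 16.40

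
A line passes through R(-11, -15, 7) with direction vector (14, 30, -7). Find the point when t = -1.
P(-1) = (-11 + 14(-1), -15 + 30(-1), 7 + (-7)(-1)) = (-25, -45, 14)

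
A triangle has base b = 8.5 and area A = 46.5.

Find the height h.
A = ½bh  →  h = 2A/b
h = 2·46.5/8.5 = 10.94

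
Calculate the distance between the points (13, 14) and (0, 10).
Using the distance formula: d = sqrt((x₂-x₁)² + (y₂-y₁)²)
dx = 0 - 13 = -13
dy = 10 - 14 = -4
d = sqrt((-13)² + (-4)²) = sqrt(169 + 16) = sqrt(185) = 13.60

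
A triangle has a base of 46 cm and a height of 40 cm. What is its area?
Area = (1/2) * base * height
Area = (1/2) * 46 * 40
Area = 920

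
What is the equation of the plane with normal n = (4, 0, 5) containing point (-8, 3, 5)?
d = n·P = (4)(-8) + (0)(3) + (5)(5) = -7
Plane: 4x + 5z = -7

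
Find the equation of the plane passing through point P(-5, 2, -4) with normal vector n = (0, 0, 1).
d = n·P = (0)(-5) + (0)(2) + (1)(-4) = -4
Plane: z = -4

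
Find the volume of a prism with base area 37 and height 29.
Volume = base area * height
Volume = 37 * 29
Volume = 1073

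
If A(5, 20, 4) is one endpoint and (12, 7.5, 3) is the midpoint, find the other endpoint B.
B = (2×12 - 5, 2×7.5 - 20, 2×3 - 4) = (19, -5, 2)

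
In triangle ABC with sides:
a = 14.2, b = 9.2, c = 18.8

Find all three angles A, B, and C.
By the law of cosines:
cos(A) = (b² + c² - a²)/(2bc) = 0.683511  →  A = 46.88°
cos(B) = (a² + c² - b²)/(2ac) = 0.881106  →  B = 28.22°
cos(C) = (a² + b² - c²)/(2ab) = -0.257042  →  C = 104.9°
Check: A + B + C = 180.0° ✓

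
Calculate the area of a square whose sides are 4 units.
Area = s²
Area = 4²
Area = 16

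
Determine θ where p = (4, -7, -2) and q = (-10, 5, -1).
p·q = -73, |p|² = 69, |q|² = 126
cos θ = -73/√8694 ≈ -0.7829
θ ≈ 141.5°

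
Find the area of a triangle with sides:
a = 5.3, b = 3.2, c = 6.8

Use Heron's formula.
s = (a+b+c)/2 = (5.3+3.2+6.8)/2 = 7.65
A = √(s(s-a)(s-b)(s-c)) = √(7.65·2.35·4.45·0.85)
A = √67.9999 = 8.246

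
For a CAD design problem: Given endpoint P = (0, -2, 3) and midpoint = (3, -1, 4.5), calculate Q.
Q = (2×3 - 0, 2×(-1) - (-2), 2×4.5 - 3) = (6, 0, 6)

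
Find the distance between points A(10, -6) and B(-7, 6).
Using the distance formula: d = sqrt((x₂-x₁)² + (y₂-y₁)²)
dx = (-7) - 10 = -17
dy = 6 - (-6) = 12
d = sqrt((-17)² + 12²) = sqrt(289 + 144) = sqrt(433) = 20.81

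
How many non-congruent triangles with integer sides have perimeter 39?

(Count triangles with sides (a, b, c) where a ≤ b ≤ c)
With a ≤ b ≤ c and a + b + c = 39, the triangle inequality a + b > c gives c < 39/2, so c ≤ 19.
Iterate a from 1 to ⌊p/3⌋ = 13; for each a, b ranges from a to ⌊(p−a)/2⌋ with c = p − a − b, keeping only c ≥ b.
Triples: (1, 19, 19), (2, 18, 19), (3, 17, 19), …
Count = 37 triangles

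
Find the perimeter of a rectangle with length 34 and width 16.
Perimeter = 2 * (length + width)
Perimeter = 2 * (34 + 16)
Perimeter = 2 * 50
Perimeter = 100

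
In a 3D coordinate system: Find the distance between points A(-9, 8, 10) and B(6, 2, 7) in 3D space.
d = √[(15)² + (-6)² + (-3)²] = √270 = 16.43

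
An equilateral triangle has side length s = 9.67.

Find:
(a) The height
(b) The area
(a) Height h = s·√3/2 = 9.67·√3/2 = 8.374
(b) Area = (√3/4)·s² = (√3/4)·9.67² = (√3/4)·93.5089 = 40.49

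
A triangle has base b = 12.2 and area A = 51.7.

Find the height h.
A = ½bh  →  h = 2A/b
h = 2·51.7/12.2 = 8.475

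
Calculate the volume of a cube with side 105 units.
Volume = s³
Volume = 105³
Volume = 1157625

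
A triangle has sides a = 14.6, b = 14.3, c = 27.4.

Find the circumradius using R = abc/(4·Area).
s = (a+b+c)/2 = 28.15
Area = √(s(s-a)(s-b)(s-c)) = √(28.15·13.55·13.85·0.75) = 62.9455
R = abc/(4·Area) = (14.6·14.3·27.4)/(4·62.9455) = 5720.572/251.782 = 22.72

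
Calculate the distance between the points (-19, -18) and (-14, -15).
Using the distance formula: d = sqrt((x₂-x₁)² + (y₂-y₁)²)
dx = (-14) - (-19) = 5
dy = (-15) - (-18) = 3
d = sqrt(5² + 3²) = sqrt(25 + 9) = sqrt(34) = 5.83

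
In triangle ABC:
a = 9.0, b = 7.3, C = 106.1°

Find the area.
Using A = ½ab·sin(C):
A = ½·9.0·7.3·sin(106.1°) = ½·65.7·0.960779 = 31.56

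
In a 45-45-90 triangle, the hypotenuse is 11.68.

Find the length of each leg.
In a 45-45-90 triangle, hypotenuse = leg·√2  →  leg = hypotenuse/√2
leg = 11.68/√2 = 8.259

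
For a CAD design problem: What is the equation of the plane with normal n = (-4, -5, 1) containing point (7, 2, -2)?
d = n·P = (-4)(7) + (-5)(2) + (1)(-2) = -40
Plane: -4x - 5y + z = -40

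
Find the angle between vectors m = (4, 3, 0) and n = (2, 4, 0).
m·n = 20, |m|² = 25, |n|² = 20
cos θ = 20/√500 ≈ 0.8944
θ ≈ 26.57°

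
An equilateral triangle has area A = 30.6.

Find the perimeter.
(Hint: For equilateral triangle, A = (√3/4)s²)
A = (√3/4)s²  →  s² = 4A/√3 = 4·30.6/√3 = 70.6677
s = 8.40641
Perimeter = 3s = 25.22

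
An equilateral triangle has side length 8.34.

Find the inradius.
For an equilateral triangle, r = s/(2√3) where s is the side.
r = 8.34/(2√3) = 8.34/3.464102 = 2.408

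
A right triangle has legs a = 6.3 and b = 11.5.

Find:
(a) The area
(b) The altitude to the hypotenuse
(a) Area = ½ab = ½·6.3·11.5 = 36.225
(b) Hypotenuse c = √(6.3² + 11.5²) = √171.94 = 13.1126
    Area = ½·c·h_c  →  h_c = 2·Area/c = 2·36.225/13.1126 = 5.525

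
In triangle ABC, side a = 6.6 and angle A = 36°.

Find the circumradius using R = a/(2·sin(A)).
R = a/(2·sin(A)) = 6.6/(2·sin(36°))
R = 6.6/(2·0.587785) = 6.6/1.175571 = 5.614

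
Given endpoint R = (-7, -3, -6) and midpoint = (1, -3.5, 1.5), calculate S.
S = (2×1 - (-7), 2×(-3.5) - (-3), 2×1.5 - (-6)) = (9, -4, 9)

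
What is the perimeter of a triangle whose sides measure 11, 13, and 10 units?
Perimeter = sum of all sides
Perimeter = 11 + 13 + 10
Perimeter = 34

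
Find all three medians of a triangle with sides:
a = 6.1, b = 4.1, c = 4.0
Using m_x = ½√(2y² + 2z² - x²):
m_a = ½√(2·4.1² + 2·4.0² - 6.1²) = ½√28.41 = 2.665
m_b = ½√(2·6.1² + 2·4.0² - 4.1²) = ½√89.61 = 4.733
m_c = ½√(2·6.1² + 2·4.1² - 4.0²) = ½√92.04 = 4.797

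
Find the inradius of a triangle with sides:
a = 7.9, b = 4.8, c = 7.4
s = (a+b+c)/2 = (7.9+4.8+7.4)/2 = 10.05
Area = √(s(s-a)(s-b)(s-c)) = √(10.05·2.15·5.25·2.65) = 17.3382
r = Area/s = 17.3382/10.05 = 1.725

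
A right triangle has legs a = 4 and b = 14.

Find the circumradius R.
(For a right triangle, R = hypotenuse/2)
Hypotenuse c = √(4² + 14²) = √212 = 14.5602
R = c/2 = 7.28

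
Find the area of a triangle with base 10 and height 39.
Area = (1/2) * base * height
Area = (1/2) * 10 * 39
Area = 195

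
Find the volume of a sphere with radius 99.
Volume = (4/3) * pi * r³
Volume = (4/3) * pi * 99³
Volume = (4/3) * pi * 970299
Volume = 4064378.95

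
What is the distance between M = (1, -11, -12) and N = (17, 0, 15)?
d = √[(16)² + (11)² + (27)²] = √1106 = 33.26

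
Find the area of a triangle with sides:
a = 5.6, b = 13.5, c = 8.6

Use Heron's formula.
s = (a+b+c)/2 = (5.6+13.5+8.6)/2 = 13.85
A = √(s(s-a)(s-b)(s-c)) = √(13.85·8.25·0.35·5.25)
A = √209.957 = 14.49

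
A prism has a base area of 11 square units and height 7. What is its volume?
Volume = base area * height
Volume = 11 * 7
Volume = 77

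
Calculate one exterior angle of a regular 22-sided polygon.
Exterior angle of a regular n-gon = 360/n
Exterior angle = 360/22
Exterior angle = 16.36 degrees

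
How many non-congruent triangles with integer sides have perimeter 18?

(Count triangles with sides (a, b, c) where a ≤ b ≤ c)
With a ≤ b ≤ c and a + b + c = 18, the triangle inequality a + b > c gives c < 18/2, so c ≤ 8.
Iterate a from 1 to ⌊p/3⌋ = 6; for each a, b ranges from a to ⌊(p−a)/2⌋ with c = p − a − b, keeping only c ≥ b.
Triples: (2, 8, 8), (3, 7, 8), (4, 6, 8), …
Count = 7 triangles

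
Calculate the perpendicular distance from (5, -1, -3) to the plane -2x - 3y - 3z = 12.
d = |(-2)(5) + (-3)(-1) + (-3)(-3) - (12)| / √((-2)² + (-3)² + (-3)²) = 10/√22 = 2.132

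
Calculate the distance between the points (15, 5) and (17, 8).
Using the distance formula: d = sqrt((x₂-x₁)² + (y₂-y₁)²)
dx = 17 - 15 = 2
dy = 8 - 5 = 3
d = sqrt(2² + 3²) = sqrt(4 + 9) = sqrt(13) = 3.61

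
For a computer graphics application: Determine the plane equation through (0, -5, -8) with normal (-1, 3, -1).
d = n·P = (-1)(0) + (3)(-5) + (-1)(-8) = -7
Plane: -x + 3y - z = -7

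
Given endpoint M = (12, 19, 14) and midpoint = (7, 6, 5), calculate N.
N = (2×7 - 12, 2×6 - 19, 2×5 - 14) = (2, -7, -4)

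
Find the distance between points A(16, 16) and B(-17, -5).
Using the distance formula: d = sqrt((x₂-x₁)² + (y₂-y₁)²)
dx = (-17) - 16 = -33
dy = (-5) - 16 = -21
d = sqrt((-33)² + (-21)²) = sqrt(1089 + 441) = sqrt(1530) = 39.12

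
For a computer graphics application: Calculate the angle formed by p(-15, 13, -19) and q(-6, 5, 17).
p·q = -168, |p|² = 755, |q|² = 350
cos θ = -168/√264250 ≈ -0.3268
θ ≈ 109.1°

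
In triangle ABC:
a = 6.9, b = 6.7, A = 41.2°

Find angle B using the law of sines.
sin(B)/b = sin(A)/a
sin(B) = b·sin(A)/a = 6.7·sin(41.2°)/6.9 = 0.639597
B = arcsin(0.639597) = 39.76°  (b ≤ a, so B ≤ A and the acute solution is unique)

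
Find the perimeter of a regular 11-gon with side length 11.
Perimeter = number of sides * side length
Perimeter = 11 * 11
Perimeter = 121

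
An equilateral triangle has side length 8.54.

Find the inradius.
For an equilateral triangle, r = s/(2√3) where s is the side.
r = 8.54/(2√3) = 8.54/3.464102 = 2.465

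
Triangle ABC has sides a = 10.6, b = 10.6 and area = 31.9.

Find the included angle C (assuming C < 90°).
Area = ½ab·sin(C)  →  sin(C) = 2·Area/(ab)
sin(C) = 2·31.9/(10.6·10.6) = 0.567818
C = arcsin(0.567818) = 34.6°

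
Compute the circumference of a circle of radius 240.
Circumference = 2 * pi * r
Circumference = 2 * pi * 240
Circumference = 1507.96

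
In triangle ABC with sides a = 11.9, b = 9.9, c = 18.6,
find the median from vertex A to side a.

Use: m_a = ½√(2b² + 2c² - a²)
m_a = ½√(2·9.9² + 2·18.6² - 11.9²)
m_a = ½√(196.02 + 691.92 - 141.61) = ½√746.33 = 13.66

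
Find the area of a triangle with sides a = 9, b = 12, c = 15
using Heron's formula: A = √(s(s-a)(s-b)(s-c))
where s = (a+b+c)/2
s = (9+12+15)/2 = 18
A = √(18·9·6·3) = √2916 = 54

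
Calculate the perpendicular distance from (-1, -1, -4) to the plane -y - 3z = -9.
d = |0(-1) + (-1)(-1) + (-3)(-4) - (-9)| / √(0² + (-1)² + (-3)²) = 22/√10 = 6.957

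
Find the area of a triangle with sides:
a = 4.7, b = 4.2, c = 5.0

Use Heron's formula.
s = (a+b+c)/2 = (4.7+4.2+5.0)/2 = 6.95
A = √(s(s-a)(s-b)(s-c)) = √(6.95·2.25·2.75·1.95)
A = √83.8561 = 9.157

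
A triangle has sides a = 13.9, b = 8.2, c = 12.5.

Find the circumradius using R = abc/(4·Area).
s = (a+b+c)/2 = 17.3
Area = √(s(s-a)(s-b)(s-c)) = √(17.3·3.4·9.1·4.8) = 50.6878
R = abc/(4·Area) = (13.9·8.2·12.5)/(4·50.6878) = 1424.75/202.7512 = 7.027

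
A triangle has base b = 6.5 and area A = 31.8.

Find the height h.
A = ½bh  →  h = 2A/b
h = 2·31.8/6.5 = 9.785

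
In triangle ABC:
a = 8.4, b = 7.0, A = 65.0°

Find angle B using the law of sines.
sin(B)/b = sin(A)/a
sin(B) = b·sin(A)/a = 7.0·sin(65.0°)/8.4 = 0.755256
B = arcsin(0.755256) = 49.05°  (b ≤ a, so B ≤ A and the acute solution is unique)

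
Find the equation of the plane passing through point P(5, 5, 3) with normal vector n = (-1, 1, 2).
d = n·P = (-1)(5) + (1)(5) + (2)(3) = 6
Plane: -x + y + 2z = 6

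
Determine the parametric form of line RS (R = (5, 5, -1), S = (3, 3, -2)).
Direction vector d = S - R = (-2, -2, -1)
x = 5 - 2t, y = 5 - 2t, z = -1 - t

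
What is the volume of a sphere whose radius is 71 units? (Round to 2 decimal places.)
Volume = (4/3) * pi * r³
Volume = (4/3) * pi * 71³
Volume = (4/3) * pi * 357911
Volume = 1499214.09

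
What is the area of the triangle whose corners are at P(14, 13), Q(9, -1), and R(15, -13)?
Using the coordinate formula: Area = (1/2)|x₁(y₂-y₃) + x₂(y₃-y₁) + x₃(y₁-y₂)|
Area = (1/2)|14((-1)-(-13)) + 9((-13)-13) + 15(13-(-1))|
Area = (1/2)|14*12 + 9*(-26) + 15*14|
Area = (1/2)|168 + (-234) + 210|
Area = (1/2)*144 = 72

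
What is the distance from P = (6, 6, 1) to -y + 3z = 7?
d = |0(6) + (-1)(6) + 3(1) - (7)| / √(0² + (-1)² + 3²) = 10/√10 = 3.162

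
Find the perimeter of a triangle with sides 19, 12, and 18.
Perimeter = sum of all sides
Perimeter = 19 + 12 + 18
Perimeter = 49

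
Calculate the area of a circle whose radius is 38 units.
Area = pi * r²
Area = pi * 38²
Area = pi * 1444
Area = 4536.46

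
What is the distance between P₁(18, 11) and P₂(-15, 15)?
Using the distance formula: d = sqrt((x₂-x₁)² + (y₂-y₁)²)
dx = (-15) - 18 = -33
dy = 15 - 11 = 4
d = sqrt((-33)² + 4²) = sqrt(1089 + 16) = sqrt(1105) = 33.24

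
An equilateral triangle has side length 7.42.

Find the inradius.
For an equilateral triangle, r = s/(2√3) where s is the side.
r = 7.42/(2√3) = 7.42/3.464102 = 2.142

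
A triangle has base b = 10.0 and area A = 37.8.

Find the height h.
A = ½bh  →  h = 2A/b
h = 2·37.8/10.0 = 7.56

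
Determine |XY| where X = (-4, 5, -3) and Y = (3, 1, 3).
d = √[(7)² + (-4)² + (6)²] = √101 = 10.05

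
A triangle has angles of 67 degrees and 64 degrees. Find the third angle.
Sum of angles in a triangle = 180 degrees
Third angle = 180 - 67 - 64
Third angle = 49 degrees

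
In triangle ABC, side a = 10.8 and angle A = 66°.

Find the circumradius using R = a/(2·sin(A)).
R = a/(2·sin(A)) = 10.8/(2·sin(66°))
R = 10.8/(2·0.913545) = 10.8/1.827091 = 5.911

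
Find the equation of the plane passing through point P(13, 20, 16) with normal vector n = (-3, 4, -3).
d = n·P = (-3)(13) + (4)(20) + (-3)(16) = -7
Plane: -3x + 4y - 3z = -7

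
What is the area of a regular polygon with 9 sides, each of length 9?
For a regular 9-gon with side length s = 9:
Apothem a = s / (2*tan(pi/9)) = 9 / (2*tan(pi/9)) ≈ 12.3636
Perimeter P = 9 * 9 = 81
Area = (1/2) * P * a = (1/2) * 81 * 12.3636 = 500.73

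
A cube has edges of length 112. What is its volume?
Volume = s³
Volume = 112³
Volume = 1404928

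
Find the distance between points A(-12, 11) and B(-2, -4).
Using the distance formula: d = sqrt((x₂-x₁)² + (y₂-y₁)²)
dx = (-2) - (-12) = 10
dy = (-4) - 11 = -15
d = sqrt(10² + (-15)²) = sqrt(100 + 225) = sqrt(325) = 18.03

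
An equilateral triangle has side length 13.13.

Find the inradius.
For an equilateral triangle, r = s/(2√3) where s is the side.
r = 13.13/(2√3) = 13.13/3.464102 = 3.79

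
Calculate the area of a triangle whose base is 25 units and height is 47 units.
Area = (1/2) * base * height
Area = (1/2) * 25 * 47
Area = 587.50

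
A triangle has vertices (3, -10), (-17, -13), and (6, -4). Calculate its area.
Using the coordinate formula: Area = (1/2)|x₁(y₂-y₃) + x₂(y₃-y₁) + x₃(y₁-y₂)|
Area = (1/2)|3((-13)-(-4)) + (-17)((-4)-(-10)) + 6((-10)-(-13))|
Area = (1/2)|3*(-9) + (-17)*6 + 6*3|
Area = (1/2)|(-27) + (-102) + 18|
Area = (1/2)*111 = 55.50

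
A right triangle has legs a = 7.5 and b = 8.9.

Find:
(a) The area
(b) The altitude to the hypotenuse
(a) Area = ½ab = ½·7.5·8.9 = 33.375
(b) Hypotenuse c = √(7.5² + 8.9²) = √135.46 = 11.6387
    Area = ½·c·h_c  →  h_c = 2·Area/c = 2·33.375/11.6387 = 5.735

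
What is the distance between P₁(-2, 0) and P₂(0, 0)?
Using the distance formula: d = sqrt((x₂-x₁)² + (y₂-y₁)²)
dx = 0 - (-2) = 2
dy = 0 - 0 = 0
d = sqrt(2² + 0²) = sqrt(4 + 0) = sqrt(4) = 2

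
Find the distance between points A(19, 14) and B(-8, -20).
Using the distance formula: d = sqrt((x₂-x₁)² + (y₂-y₁)²)
dx = (-8) - 19 = -27
dy = (-20) - 14 = -34
d = sqrt((-27)² + (-34)²) = sqrt(729 + 1156) = sqrt(1885) = 43.42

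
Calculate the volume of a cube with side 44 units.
Volume = s³
Volume = 44³
Volume = 85184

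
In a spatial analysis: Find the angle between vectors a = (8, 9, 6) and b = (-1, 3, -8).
a·b = -29, |a|² = 181, |b|² = 74
cos θ = -29/√13394 ≈ -0.2506
θ ≈ 104.5°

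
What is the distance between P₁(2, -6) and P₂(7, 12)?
Using the distance formula: d = sqrt((x₂-x₁)² + (y₂-y₁)²)
dx = 7 - 2 = 5
dy = 12 - (-6) = 18
d = sqrt(5² + 18²) = sqrt(25 + 324) = sqrt(349) = 18.68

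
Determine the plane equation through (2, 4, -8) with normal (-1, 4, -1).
d = n·P = (-1)(2) + (4)(4) + (-1)(-8) = 22
Plane: -x + 4y - z = 22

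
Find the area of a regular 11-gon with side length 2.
For a regular 11-gon with side length s = 2:
Apothem a = s / (2*tan(pi/11)) = 2 / (2*tan(pi/11)) ≈ 3.4057
Perimeter P = 11 * 2 = 22
Area = (1/2) * P * a = (1/2) * 22 * 3.4057 = 37.46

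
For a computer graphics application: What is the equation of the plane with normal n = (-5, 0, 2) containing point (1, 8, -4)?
d = n·P = (-5)(1) + (0)(8) + (2)(-4) = -13
Plane: -5x + 2z = -13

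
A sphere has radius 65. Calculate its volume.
Volume = (4/3) * pi * r³
Volume = (4/3) * pi * 65³
Volume = (4/3) * pi * 274625
Volume = 1150346.51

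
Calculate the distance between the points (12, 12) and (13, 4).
Using the distance formula: d = sqrt((x₂-x₁)² + (y₂-y₁)²)
dx = 13 - 12 = 1
dy = 4 - 12 = -8
d = sqrt(1² + (-8)²) = sqrt(1 + 64) = sqrt(65) = 8.06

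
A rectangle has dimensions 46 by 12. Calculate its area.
Area = length * width
Area = 46 * 12
Area = 552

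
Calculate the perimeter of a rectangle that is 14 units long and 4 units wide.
Perimeter = 2 * (length + width)
Perimeter = 2 * (14 + 4)
Perimeter = 2 * 18
Perimeter = 36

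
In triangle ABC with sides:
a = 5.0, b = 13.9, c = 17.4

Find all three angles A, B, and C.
By the law of cosines:
cos(A) = (b² + c² - a²)/(2bc) = 0.973642  →  A = 13.18°
cos(B) = (a² + c² - b²)/(2ac) = 0.773276  →  B = 39.35°
cos(C) = (a² + b² - c²)/(2ab) = -0.608273  →  C = 127.5°
Check: A + B + C = 180.0° ✓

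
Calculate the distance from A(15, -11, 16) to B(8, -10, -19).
d = √[(-7)² + (1)² + (-35)²] = √1275 = 35.71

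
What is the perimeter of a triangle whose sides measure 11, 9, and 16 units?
Perimeter = sum of all sides
Perimeter = 11 + 9 + 16
Perimeter = 36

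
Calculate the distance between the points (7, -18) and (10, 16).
Using the distance formula: d = sqrt((x₂-x₁)² + (y₂-y₁)²)
dx = 10 - 7 = 3
dy = 16 - (-18) = 34
d = sqrt(3² + 34²) = sqrt(9 + 1156) = sqrt(1165) = 34.13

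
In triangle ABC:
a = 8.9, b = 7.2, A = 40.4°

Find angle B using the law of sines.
sin(B)/b = sin(A)/a
sin(B) = b·sin(A)/a = 7.2·sin(40.4°)/8.9 = 0.524322
B = arcsin(0.524322) = 31.62°  (b ≤ a, so B ≤ A and the acute solution is unique)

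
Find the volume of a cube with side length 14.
Volume = s³
Volume = 14³
Volume = 2744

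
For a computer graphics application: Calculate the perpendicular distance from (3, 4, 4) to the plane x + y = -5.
d = |1(3) + 1(4) + 0(4) - (-5)| / √(1² + 1² + 0²) = 12/√2 = 8.485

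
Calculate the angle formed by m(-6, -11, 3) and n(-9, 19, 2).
m·n = -149, |m|² = 166, |n|² = 446
cos θ = -149/√74036 ≈ -0.5476
θ ≈ 123.2°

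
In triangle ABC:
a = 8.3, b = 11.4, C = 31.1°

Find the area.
Using A = ½ab·sin(C):
A = ½·8.3·11.4·sin(31.1°) = ½·94.62·0.516533 = 24.44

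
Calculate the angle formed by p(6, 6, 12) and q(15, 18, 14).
p·q = 366, |p|² = 216, |q|² = 745
cos θ = 366/√160920 ≈ 0.9124
θ ≈ 24.16°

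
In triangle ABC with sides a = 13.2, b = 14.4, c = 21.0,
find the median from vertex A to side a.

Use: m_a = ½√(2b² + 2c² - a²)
m_a = ½√(2·14.4² + 2·21.0² - 13.2²)
m_a = ½√(414.72 + 882 - 174.24) = ½√1122.48 = 16.75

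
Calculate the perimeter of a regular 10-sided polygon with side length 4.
Perimeter = number of sides * side length
Perimeter = 10 * 4
Perimeter = 40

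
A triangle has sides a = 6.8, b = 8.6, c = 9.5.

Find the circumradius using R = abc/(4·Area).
s = (a+b+c)/2 = 12.45
Area = √(s(s-a)(s-b)(s-c)) = √(12.45·5.65·3.85·2.95) = 28.2651
R = abc/(4·Area) = (6.8·8.6·9.5)/(4·28.2651) = 555.56/113.0604 = 4.914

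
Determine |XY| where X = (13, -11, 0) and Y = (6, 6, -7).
d = √[(-7)² + (17)² + (-7)²] = √387 = 19.67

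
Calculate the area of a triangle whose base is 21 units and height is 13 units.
Area = (1/2) * base * height
Area = (1/2) * 21 * 13
Area = 136.50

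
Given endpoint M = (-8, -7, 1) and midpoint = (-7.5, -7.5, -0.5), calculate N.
N = (2×(-7.5) - (-8), 2×(-7.5) - (-7), 2×(-0.5) - 1) = (-7, -8, -2)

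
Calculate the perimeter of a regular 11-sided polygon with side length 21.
Perimeter = number of sides * side length
Perimeter = 11 * 21
Perimeter = 231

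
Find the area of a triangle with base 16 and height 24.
Area = (1/2) * base * height
Area = (1/2) * 16 * 24
Area = 192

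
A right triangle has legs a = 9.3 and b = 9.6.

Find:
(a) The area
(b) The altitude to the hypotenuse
(a) Area = ½ab = ½·9.3·9.6 = 44.64
(b) Hypotenuse c = √(9.3² + 9.6²) = √178.65 = 13.366
    Area = ½·c·h_c  →  h_c = 2·Area/c = 2·44.64/13.366 = 6.68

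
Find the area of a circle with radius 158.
Area = pi * r²
Area = pi * 158²
Area = pi * 24964
Area = 78426.72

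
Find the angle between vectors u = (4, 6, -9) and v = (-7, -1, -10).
u·v = 56, |u|² = 133, |v|² = 150
cos θ = 56/√19950 ≈ 0.3965
θ ≈ 66.64°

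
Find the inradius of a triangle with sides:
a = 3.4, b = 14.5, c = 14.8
s = (a+b+c)/2 = (3.4+14.5+14.8)/2 = 16.35
Area = √(s(s-a)(s-b)(s-c)) = √(16.35·12.95·1.85·1.55) = 24.6403
r = Area/s = 24.6403/16.35 = 1.507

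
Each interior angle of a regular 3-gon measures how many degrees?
Interior angle of a regular n-gon = (n-2)*180/n
Interior angle = (3-2)*180/3
Interior angle = 1*180/3
Interior angle = 180/3
Interior angle = 60 degrees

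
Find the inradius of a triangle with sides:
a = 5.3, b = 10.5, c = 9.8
s = (a+b+c)/2 = (5.3+10.5+9.8)/2 = 12.8
Area = √(s(s-a)(s-b)(s-c)) = √(12.8·7.5·2.3·3) = 25.7371
r = Area/s = 25.7371/12.8 = 2.011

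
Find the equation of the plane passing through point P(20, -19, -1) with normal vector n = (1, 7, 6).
d = n·P = (1)(20) + (7)(-19) + (6)(-1) = -119
Plane: x + 7y + 6z = -119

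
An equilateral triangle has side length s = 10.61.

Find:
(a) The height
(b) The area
(a) Height h = s·√3/2 = 10.61·√3/2 = 9.189
(b) Area = (√3/4)·s² = (√3/4)·10.61² = (√3/4)·112.572 = 48.75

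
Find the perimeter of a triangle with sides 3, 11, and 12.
Perimeter = sum of all sides
Perimeter = 3 + 11 + 12
Perimeter = 26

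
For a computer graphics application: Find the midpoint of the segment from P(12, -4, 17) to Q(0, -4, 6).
Midpoint = ((12+0)/2, (-4-4)/2, (17+6)/2) = (6, -4, 11.5)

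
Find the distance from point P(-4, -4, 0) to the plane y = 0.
d = |0(-4) + 1(-4) + 0(0) - (0)| / √(0² + 1² + 0²) = 4/√1 = 4.0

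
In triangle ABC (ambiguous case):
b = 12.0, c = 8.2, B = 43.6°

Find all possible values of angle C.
sin(C)/c = sin(B)/b  →  sin(C) = c·sin(B)/b = 8.2·sin(43.6°)/12.0 = 0.471240
C₁ = arcsin(0.471240) = 28.11°,  C₂ = 180° - C₁ = 151.89°
Check C₂: A = 180° - 43.6° - 151.89° = -15.49° ≤ 0, rejected
C = 28.11° (one solution)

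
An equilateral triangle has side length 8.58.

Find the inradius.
For an equilateral triangle, r = s/(2√3) where s is the side.
r = 8.58/(2√3) = 8.58/3.464102 = 2.477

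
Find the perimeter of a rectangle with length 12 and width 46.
Perimeter = 2 * (length + width)
Perimeter = 2 * (12 + 46)
Perimeter = 2 * 58
Perimeter = 116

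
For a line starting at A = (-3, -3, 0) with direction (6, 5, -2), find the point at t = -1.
P(-1) = (-3 + 6(-1), -3 + 5(-1), 0 + (-2)(-1)) = (-9, -8, 2)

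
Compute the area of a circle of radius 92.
Area = pi * r²
Area = pi * 92²
Area = pi * 8464
Area = 26590.44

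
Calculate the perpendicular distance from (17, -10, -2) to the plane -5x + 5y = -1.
d = |(-5)(17) + 5(-10) + 0(-2) - (-1)| / √((-5)² + 5² + 0²) = 134/√50 = 18.95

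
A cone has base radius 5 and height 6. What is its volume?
Volume = (1/3) * pi * r² * h
Volume = (1/3) * pi * 5² * 6
Volume = (1/3) * pi * 25 * 6
Volume = (1/3) * pi * 150
Volume = 157.08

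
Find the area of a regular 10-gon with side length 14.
For a regular 10-gon with side length s = 14:
Apothem a = s / (2*tan(pi/10)) = 14 / (2*tan(pi/10)) ≈ 21.54378
Perimeter P = 10 * 14 = 140
Area = (1/2) * P * a = (1/2) * 140 * 21.54378 = 1508.06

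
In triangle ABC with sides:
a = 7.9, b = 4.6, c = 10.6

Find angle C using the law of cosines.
cos(C) = (a² + b² - c²)/(2ab)
cos(C) = (7.9² + 4.6² - 10.6²)/(2·7.9·4.6) = -28.79/72.68 = -0.396120
C = arccos(-0.396120) = 113.3°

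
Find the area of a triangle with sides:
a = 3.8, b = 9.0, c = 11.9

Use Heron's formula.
s = (a+b+c)/2 = (3.8+9.0+11.9)/2 = 12.35
A = √(s(s-a)(s-b)(s-c)) = √(12.35·8.55·3.35·0.45)
A = √159.181 = 12.62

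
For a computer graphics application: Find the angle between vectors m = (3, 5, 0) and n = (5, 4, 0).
m·n = 35, |m|² = 34, |n|² = 41
cos θ = 35/√1394 ≈ 0.9374
θ ≈ 20.38°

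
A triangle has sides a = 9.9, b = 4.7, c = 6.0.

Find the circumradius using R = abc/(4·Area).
s = (a+b+c)/2 = 10.3
Area = √(s(s-a)(s-b)(s-c)) = √(10.3·0.4·5.6·4.3) = 9.9604
R = abc/(4·Area) = (9.9·4.7·6.0)/(4·9.9604) = 279.18/39.8416 = 7.007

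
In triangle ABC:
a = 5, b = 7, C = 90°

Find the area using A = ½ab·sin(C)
A = ½·5·7·sin(90°) = ½·35·1.000000 = 17.5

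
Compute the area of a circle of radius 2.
Area = pi * r²
Area = pi * 2²
Area = pi * 4
Area = 12.57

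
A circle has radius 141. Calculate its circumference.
Circumference = 2 * pi * r
Circumference = 2 * pi * 141
Circumference = 885.93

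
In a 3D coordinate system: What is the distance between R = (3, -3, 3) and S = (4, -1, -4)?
d = √[(1)² + (2)² + (-7)²] = √54 = 7.348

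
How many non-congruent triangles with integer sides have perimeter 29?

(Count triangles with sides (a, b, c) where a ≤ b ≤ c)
With a ≤ b ≤ c and a + b + c = 29, the triangle inequality a + b > c gives c < 29/2, so c ≤ 14.
Iterate a from 1 to ⌊p/3⌋ = 9; for each a, b ranges from a to ⌊(p−a)/2⌋ with c = p − a − b, keeping only c ≥ b.
Triples: (1, 14, 14), (2, 13, 14), (3, 12, 14), …
Count = 21 triangles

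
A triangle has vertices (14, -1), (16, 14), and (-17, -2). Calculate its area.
Using the coordinate formula: Area = (1/2)|x₁(y₂-y₃) + x₂(y₃-y₁) + x₃(y₁-y₂)|
Area = (1/2)|14(14-(-2)) + 16((-2)-(-1)) + (-17)((-1)-14)|
Area = (1/2)|14*16 + 16*(-1) + (-17)*(-15)|
Area = (1/2)|224 + (-16) + 255|
Area = (1/2)*463 = 231.50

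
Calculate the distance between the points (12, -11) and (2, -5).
Using the distance formula: d = sqrt((x₂-x₁)² + (y₂-y₁)²)
dx = 2 - 12 = -10
dy = (-5) - (-11) = 6
d = sqrt((-10)² + 6²) = sqrt(100 + 36) = sqrt(136) = 11.66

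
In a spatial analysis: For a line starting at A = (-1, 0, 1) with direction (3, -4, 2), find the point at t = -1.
P(-1) = (-1 + 3(-1), 0 + (-4)(-1), 1 + 2(-1)) = (-4, 4, -1)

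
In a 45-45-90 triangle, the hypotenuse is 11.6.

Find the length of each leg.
In a 45-45-90 triangle, hypotenuse = leg·√2  →  leg = hypotenuse/√2
leg = 11.6/√2 = 8.202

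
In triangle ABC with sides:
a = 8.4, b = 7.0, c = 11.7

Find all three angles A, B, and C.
By the law of cosines:
cos(A) = (b² + c² - a²)/(2bc) = 0.704090  →  A = 45.24°
cos(B) = (a² + c² - b²)/(2ac) = 0.806115  →  B = 36.28°
cos(C) = (a² + b² - c²)/(2ab) = -0.147364  →  C = 98.47°
Check: A + B + C = 180.0° ✓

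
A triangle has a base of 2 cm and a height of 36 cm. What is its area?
Area = (1/2) * base * height
Area = (1/2) * 2 * 36
Area = 36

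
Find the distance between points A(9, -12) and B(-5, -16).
Using the distance formula: d = sqrt((x₂-x₁)² + (y₂-y₁)²)
dx = (-5) - 9 = -14
dy = (-16) - (-12) = -4
d = sqrt((-14)² + (-4)²) = sqrt(196 + 16) = sqrt(212) = 14.56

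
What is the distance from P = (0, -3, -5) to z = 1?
d = |0(0) + 0(-3) + 1(-5) - (1)| / √(0² + 0² + 1²) = 6/√1 = 6.0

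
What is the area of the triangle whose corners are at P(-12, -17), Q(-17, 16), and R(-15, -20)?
Using the coordinate formula: Area = (1/2)|x₁(y₂-y₃) + x₂(y₃-y₁) + x₃(y₁-y₂)|
Area = (1/2)|(-12)(16-(-20)) + (-17)((-20)-(-17)) + (-15)((-17)-16)|
Area = (1/2)|(-12)*36 + (-17)*(-3) + (-15)*(-33)|
Area = (1/2)|(-432) + 51 + 495|
Area = (1/2)*114 = 57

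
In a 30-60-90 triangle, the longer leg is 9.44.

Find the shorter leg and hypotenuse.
In a 30-60-90 triangle, sides are in ratio 1 : √3 : 2.
Long leg = short leg·√3  →  short leg = 9.44/√3 = 5.45
Hypotenuse = 2·(short leg) = 2·9.44/√3 = 10.9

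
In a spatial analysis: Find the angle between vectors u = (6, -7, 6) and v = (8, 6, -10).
u·v = -54, |u|² = 121, |v|² = 200
cos θ = -54/√24200 ≈ -0.3471
θ ≈ 110.3°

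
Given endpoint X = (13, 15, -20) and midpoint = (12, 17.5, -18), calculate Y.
Y = (2×12 - 13, 2×17.5 - 15, 2×(-18) - (-20)) = (11, 20, -16)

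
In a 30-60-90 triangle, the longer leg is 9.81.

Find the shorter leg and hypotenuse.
In a 30-60-90 triangle, sides are in ratio 1 : √3 : 2.
Long leg = short leg·√3  →  short leg = 9.81/√3 = 5.664
Hypotenuse = 2·(short leg) = 2·9.81/√3 = 11.33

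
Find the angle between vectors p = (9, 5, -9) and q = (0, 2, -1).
p·q = 19, |p|² = 187, |q|² = 5
cos θ = 19/√935 ≈ 0.6214
θ ≈ 51.58°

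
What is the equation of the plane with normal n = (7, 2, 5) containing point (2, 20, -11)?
d = n·P = (7)(2) + (2)(20) + (5)(-11) = -1
Plane: 7x + 2y + 5z = -1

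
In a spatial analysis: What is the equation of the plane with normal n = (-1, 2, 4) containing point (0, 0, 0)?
d = n·P = (-1)(0) + (2)(0) + (4)(0) = 0
Plane: -x + 2y + 4z = 0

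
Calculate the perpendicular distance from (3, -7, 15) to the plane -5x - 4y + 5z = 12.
d = |(-5)(3) + (-4)(-7) + 5(15) - (12)| / √((-5)² + (-4)² + 5²) = 76/√66 = 9.355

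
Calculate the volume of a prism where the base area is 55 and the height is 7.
Volume = base area * height
Volume = 55 * 7
Volume = 385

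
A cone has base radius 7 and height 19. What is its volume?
Volume = (1/3) * pi * r² * h
Volume = (1/3) * pi * 7² * 19
Volume = (1/3) * pi * 49 * 19
Volume = (1/3) * pi * 931
Volume = 974.94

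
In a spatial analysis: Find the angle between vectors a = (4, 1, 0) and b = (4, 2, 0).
a·b = 18, |a|² = 17, |b|² = 20
cos θ = 18/√340 ≈ 0.9762
θ ≈ 12.53°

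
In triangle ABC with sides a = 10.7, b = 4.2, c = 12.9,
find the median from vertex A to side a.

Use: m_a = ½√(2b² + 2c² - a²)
m_a = ½√(2·4.2² + 2·12.9² - 10.7²)
m_a = ½√(35.28 + 332.82 - 114.49) = ½√253.61 = 7.963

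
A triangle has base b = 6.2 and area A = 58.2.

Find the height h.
A = ½bh  →  h = 2A/b
h = 2·58.2/6.2 = 18.77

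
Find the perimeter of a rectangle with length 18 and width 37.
Perimeter = 2 * (length + width)
Perimeter = 2 * (18 + 37)
Perimeter = 2 * 55
Perimeter = 110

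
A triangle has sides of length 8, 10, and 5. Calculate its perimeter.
Perimeter = sum of all sides
Perimeter = 8 + 10 + 5
Perimeter = 23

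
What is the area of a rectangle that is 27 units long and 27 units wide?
Area = length * width
Area = 27 * 27
Area = 729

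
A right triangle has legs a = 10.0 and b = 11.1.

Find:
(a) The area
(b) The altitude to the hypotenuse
(a) Area = ½ab = ½·10.0·11.1 = 55.5
(b) Hypotenuse c = √(10.0² + 11.1²) = √223.21 = 14.9402
    Area = ½·c·h_c  →  h_c = 2·Area/c = 2·55.5/14.9402 = 7.43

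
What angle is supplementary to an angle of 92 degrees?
Supplementary angles sum to 180 degrees.
Other angle = 180 - 92
Other angle = 88 degrees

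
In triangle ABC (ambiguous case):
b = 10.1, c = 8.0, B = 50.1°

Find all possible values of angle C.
sin(C)/c = sin(B)/b  →  sin(C) = c·sin(B)/b = 8.0·sin(50.1°)/10.1 = 0.607656
C₁ = arcsin(0.607656) = 37.42°,  C₂ = 180° - C₁ = 142.58°
Check C₂: A = 180° - 50.1° - 142.58° = -12.68° ≤ 0, rejected
C = 37.42° (one solution)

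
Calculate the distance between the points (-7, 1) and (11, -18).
Using the distance formula: d = sqrt((x₂-x₁)² + (y₂-y₁)²)
dx = 11 - (-7) = 18
dy = (-18) - 1 = -19
d = sqrt(18² + (-19)²) = sqrt(324 + 361) = sqrt(685) = 26.17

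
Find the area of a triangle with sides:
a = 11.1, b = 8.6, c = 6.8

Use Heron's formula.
s = (a+b+c)/2 = (11.1+8.6+6.8)/2 = 13.25
A = √(s(s-a)(s-b)(s-c)) = √(13.25·2.15·4.65·6.45)
A = √854.411 = 29.23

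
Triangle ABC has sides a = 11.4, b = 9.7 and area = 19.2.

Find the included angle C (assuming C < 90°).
Area = ½ab·sin(C)  →  sin(C) = 2·Area/(ab)
sin(C) = 2·19.2/(11.4·9.7) = 0.347260
C = arcsin(0.347260) = 20.32°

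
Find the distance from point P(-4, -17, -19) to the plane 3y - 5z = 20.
d = |0(-4) + 3(-17) + (-5)(-19) - (20)| / √(0² + 3² + (-5)²) = 24/√34 = 4.116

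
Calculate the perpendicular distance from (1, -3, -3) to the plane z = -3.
d = |0(1) + 0(-3) + 1(-3) - (-3)| / √(0² + 0² + 1²) = 0/√1 = 0.0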